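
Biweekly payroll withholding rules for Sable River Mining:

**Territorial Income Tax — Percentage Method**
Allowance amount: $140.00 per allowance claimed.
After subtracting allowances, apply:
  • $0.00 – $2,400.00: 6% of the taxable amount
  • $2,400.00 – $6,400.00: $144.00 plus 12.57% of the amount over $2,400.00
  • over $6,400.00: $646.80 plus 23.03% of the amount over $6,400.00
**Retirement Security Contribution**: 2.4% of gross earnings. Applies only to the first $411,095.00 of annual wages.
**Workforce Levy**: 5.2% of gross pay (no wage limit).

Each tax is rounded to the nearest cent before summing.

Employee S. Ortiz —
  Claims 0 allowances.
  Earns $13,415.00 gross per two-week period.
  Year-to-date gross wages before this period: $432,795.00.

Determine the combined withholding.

$2,959.93

Territorial Income Tax: taxable = $13,415.00
  $646.80 + 23.03% × ($13,415.00 − $6,400.00) = $646.80 + 23.03% × $7,015.00 = $2,262.35
Retirement Security Contribution: YTD $432,795.00 ≥ cap $411,095.00 → $0.00
Workforce Levy: 5.2% × $13,415.00 = $697.58
Total: $2,262.35 + $0.00 + $697.58 = $2,959.93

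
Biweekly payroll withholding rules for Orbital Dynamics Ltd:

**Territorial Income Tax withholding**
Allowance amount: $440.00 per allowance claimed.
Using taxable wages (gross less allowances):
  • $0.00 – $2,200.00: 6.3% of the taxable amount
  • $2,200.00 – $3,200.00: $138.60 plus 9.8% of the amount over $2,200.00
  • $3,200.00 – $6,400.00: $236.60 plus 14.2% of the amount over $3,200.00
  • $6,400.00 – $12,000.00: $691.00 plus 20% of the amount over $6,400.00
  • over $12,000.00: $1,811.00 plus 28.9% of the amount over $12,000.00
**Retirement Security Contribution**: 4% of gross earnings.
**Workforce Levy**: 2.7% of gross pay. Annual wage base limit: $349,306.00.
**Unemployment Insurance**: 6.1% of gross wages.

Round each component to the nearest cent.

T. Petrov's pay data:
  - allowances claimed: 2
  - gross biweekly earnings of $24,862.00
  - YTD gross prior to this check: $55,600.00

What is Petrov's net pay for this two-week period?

$16,405.87

Territorial Income Tax: taxable = $24,862.00 − 2×$440.00 = $23,982.00
  $1,811.00 + 28.9% × ($23,982.00 − $12,000.00) = $1,811.00 + 28.9% × $11,982.00 = $5,273.80
Retirement Security Contribution: 4% × $24,862.00 = $994.48
Workforce Levy: 2.7% × $24,862.00 = $671.27
Unemployment Insurance: 6.1% × $24,862.00 = $1,516.58
Total withheld: $5,273.80 + $994.48 + $671.27 + $1,516.58 = $8,456.13
Net pay: $24,862.00 − $8,456.13 = $16,405.87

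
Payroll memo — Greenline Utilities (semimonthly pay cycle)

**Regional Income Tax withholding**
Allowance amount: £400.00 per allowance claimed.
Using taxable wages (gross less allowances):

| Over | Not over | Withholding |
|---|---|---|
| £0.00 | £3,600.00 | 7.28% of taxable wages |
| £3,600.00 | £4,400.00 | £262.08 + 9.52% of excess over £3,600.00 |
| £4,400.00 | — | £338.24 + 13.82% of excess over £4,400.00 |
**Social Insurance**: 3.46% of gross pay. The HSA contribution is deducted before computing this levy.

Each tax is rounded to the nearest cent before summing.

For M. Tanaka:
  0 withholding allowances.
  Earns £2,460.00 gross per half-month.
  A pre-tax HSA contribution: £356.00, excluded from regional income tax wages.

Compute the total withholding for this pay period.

Regional Income Tax: taxable = £2,460.00 − £356.00 = £2,104.00
  7.28% × £2,104.00 = £153.17
Social Insurance: 3.46% × £2,104.00 = £72.80
Total: £153.17 + £72.80 = £225.97

£225.97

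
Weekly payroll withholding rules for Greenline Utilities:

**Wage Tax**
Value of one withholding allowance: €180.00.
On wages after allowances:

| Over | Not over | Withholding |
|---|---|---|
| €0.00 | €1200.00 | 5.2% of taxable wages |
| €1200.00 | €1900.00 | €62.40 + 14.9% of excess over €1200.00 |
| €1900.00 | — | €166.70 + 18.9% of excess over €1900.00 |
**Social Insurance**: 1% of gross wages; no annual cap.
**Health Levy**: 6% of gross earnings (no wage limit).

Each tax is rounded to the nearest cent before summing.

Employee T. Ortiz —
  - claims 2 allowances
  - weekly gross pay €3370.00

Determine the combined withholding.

€612.39

Wage Tax: taxable = €3370.00 − 2×€180.00 = €3010.00
  €166.70 + 18.9% × (€3010.00 − €1900.00) = €166.70 + 18.9% × €1110.00 = €376.49
Social Insurance: 1% × €3370.00 = €33.70
Health Levy: 6% × €3370.00 = €202.20
Total: €376.49 + €33.70 + €202.20 = €612.39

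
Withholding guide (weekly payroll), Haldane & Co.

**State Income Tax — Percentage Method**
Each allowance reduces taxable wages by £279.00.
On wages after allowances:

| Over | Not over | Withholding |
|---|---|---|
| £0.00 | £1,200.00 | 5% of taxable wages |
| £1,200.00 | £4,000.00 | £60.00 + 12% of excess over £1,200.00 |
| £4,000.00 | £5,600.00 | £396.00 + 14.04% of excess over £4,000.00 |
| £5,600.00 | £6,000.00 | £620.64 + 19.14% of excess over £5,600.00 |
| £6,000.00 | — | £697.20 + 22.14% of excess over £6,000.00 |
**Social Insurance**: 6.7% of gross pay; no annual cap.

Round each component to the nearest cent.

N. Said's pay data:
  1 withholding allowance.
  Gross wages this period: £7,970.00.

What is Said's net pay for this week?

£6,364.42

State Income Tax: taxable = £7,970.00 − 1×£279.00 = £7,691.00
  £697.20 + 22.14% × (£7,691.00 − £6,000.00) = £697.20 + 22.14% × £1,691.00 = £1,071.59
Social Insurance: 6.7% × £7,970.00 = £533.99
Total withheld: £1,071.59 + £533.99 = £1,605.58
Net pay: £7,970.00 − £1,605.58 = £6,364.42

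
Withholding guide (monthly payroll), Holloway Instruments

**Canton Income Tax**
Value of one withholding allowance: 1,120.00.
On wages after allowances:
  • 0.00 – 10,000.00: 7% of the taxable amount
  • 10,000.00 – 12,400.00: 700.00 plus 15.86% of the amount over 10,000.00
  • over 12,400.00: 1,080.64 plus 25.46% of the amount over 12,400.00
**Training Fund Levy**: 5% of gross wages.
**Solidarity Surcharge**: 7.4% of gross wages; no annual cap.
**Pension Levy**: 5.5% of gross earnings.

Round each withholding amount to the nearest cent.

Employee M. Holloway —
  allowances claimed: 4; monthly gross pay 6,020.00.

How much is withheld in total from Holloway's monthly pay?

Canton Income Tax: taxable = 6,020.00 − 4×1,120.00 = 1,540.00
  7% × 1,540.00 = 107.80
Training Fund Levy: 5% × 6,020.00 = 301.00
Solidarity Surcharge: 7.4% × 6,020.00 = 445.48
Pension Levy: 5.5% × 6,020.00 = 331.10
Total: 107.80 + 301.00 + 445.48 + 331.10 = 1,185.38

1,185.38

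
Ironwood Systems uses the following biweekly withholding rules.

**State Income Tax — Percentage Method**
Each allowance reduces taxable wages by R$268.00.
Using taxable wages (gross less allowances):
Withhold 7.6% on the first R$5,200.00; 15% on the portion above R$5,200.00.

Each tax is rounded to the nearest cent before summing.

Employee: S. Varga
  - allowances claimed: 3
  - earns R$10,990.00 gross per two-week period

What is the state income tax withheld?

R$1,143.10

State Income Tax: taxable = R$10,990.00 − 3×R$268.00 = R$10,186.00
  R$395.20 + 15% × (R$10,186.00 − R$5,200.00) = R$395.20 + 15% × R$4,986.00 = R$1,143.10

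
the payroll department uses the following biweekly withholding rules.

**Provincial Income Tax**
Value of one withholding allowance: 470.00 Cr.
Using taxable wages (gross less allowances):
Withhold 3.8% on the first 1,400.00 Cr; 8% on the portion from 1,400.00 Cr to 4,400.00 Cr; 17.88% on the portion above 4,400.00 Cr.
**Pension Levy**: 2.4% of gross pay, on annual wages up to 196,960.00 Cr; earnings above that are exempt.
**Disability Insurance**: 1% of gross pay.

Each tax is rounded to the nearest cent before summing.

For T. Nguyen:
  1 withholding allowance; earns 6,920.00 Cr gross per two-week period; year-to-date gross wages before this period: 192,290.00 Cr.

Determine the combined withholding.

Provincial Income Tax: taxable = 6,920.00 Cr − 1×470.00 Cr = 6,450.00 Cr
  293.20 Cr + 17.88% × (6,450.00 Cr − 4,400.00 Cr) = 293.20 Cr + 17.88% × 2,050.00 Cr = 659.74 Cr
Pension Levy: cap 196,960.00 Cr − YTD 192,290.00 Cr = 4,670.00 Cr subject; 2.4% × 4,670.00 Cr = 112.08 Cr
Disability Insurance: 1% × 6,920.00 Cr = 69.20 Cr
Total: 659.74 Cr + 112.08 Cr + 69.20 Cr = 841.02 Cr

841.02 Cr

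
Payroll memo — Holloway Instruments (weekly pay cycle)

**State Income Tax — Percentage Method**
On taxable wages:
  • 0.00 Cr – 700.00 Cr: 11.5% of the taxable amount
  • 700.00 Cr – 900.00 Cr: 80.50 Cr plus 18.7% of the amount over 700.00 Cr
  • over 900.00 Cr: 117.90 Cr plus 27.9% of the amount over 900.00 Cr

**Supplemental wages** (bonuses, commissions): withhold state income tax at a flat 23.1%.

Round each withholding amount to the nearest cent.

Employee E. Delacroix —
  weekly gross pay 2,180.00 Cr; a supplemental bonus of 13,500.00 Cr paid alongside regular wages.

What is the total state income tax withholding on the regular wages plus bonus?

3,593.52 Cr

State Income Tax: taxable = 2,180.00 Cr
  117.90 Cr + 27.9% × (2,180.00 Cr − 900.00 Cr) = 117.90 Cr + 27.9% × 1,280.00 Cr = 475.02 Cr
Supplemental (23.1% flat on bonus): 23.1% × 13,500.00 Cr = 3,118.50 Cr
Total state income tax: 475.02 Cr + 3,118.50 Cr = 3,593.52 Cr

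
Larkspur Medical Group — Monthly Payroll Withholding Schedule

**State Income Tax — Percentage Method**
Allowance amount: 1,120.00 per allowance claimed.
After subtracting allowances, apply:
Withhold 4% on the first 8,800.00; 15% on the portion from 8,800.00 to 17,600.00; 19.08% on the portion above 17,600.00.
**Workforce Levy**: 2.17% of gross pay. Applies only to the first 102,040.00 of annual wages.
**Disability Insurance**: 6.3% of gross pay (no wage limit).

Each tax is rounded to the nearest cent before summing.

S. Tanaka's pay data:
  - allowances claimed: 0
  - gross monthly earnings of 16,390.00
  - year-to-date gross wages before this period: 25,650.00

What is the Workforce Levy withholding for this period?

355.66

Workforce Levy: 2.17% × 16,390.00 = 355.66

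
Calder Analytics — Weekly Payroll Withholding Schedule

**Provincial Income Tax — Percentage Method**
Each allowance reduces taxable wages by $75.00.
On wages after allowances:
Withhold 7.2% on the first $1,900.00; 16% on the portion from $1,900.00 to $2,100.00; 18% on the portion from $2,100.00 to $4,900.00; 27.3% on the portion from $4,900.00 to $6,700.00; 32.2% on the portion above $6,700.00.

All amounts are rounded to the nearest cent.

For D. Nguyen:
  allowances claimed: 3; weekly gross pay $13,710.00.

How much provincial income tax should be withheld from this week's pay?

$3,348.97

Provincial Income Tax: taxable = $13,710.00 − 3×$75.00 = $13,485.00
  $1,164.20 + 32.2% × ($13,485.00 − $6,700.00) = $1,164.20 + 32.2% × $6,785.00 = $3,348.97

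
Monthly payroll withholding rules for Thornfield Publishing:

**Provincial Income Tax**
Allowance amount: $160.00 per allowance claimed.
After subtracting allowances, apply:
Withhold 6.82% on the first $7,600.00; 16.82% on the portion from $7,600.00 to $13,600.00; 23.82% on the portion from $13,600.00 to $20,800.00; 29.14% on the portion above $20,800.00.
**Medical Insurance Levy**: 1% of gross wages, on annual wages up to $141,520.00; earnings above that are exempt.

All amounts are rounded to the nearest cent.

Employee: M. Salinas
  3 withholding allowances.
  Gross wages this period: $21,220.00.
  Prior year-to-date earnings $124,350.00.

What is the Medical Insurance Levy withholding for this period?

$171.70

Medical Insurance Levy: cap $141,520.00 − YTD $124,350.00 = $17,170.00 subject; 1% × $17,170.00 = $171.70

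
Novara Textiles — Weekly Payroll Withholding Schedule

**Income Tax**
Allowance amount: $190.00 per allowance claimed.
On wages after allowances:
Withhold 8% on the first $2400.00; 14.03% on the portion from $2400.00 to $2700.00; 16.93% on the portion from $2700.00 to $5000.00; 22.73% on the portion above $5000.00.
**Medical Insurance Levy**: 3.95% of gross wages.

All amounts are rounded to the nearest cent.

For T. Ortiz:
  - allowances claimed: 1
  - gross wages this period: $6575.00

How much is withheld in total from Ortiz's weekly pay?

$1198.00

Income Tax: taxable = $6575.00 − 1×$190.00 = $6385.00
  $623.48 + 22.73% × ($6385.00 − $5000.00) = $623.48 + 22.73% × $1385.00 = $938.29
Medical Insurance Levy: 3.95% × $6575.00 = $259.71
Total: $938.29 + $259.71 = $1198.00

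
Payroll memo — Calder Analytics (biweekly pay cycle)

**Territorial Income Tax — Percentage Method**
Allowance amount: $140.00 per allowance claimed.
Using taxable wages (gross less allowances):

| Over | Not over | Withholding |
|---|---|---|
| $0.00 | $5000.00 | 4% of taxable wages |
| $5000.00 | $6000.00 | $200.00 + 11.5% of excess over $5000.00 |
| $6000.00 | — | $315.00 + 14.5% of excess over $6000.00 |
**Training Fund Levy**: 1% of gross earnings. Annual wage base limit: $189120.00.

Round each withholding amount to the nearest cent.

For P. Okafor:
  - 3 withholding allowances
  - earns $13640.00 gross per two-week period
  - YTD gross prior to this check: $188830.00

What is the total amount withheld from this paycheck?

$1364.80

Territorial Income Tax: taxable = $13640.00 − 3×$140.00 = $13220.00
  $315.00 + 14.5% × ($13220.00 − $6000.00) = $315.00 + 14.5% × $7220.00 = $1361.90
Training Fund Levy: cap $189120.00 − YTD $188830.00 = $290.00 subject; 1% × $290.00 = $2.90
Total: $1361.90 + $2.90 = $1364.80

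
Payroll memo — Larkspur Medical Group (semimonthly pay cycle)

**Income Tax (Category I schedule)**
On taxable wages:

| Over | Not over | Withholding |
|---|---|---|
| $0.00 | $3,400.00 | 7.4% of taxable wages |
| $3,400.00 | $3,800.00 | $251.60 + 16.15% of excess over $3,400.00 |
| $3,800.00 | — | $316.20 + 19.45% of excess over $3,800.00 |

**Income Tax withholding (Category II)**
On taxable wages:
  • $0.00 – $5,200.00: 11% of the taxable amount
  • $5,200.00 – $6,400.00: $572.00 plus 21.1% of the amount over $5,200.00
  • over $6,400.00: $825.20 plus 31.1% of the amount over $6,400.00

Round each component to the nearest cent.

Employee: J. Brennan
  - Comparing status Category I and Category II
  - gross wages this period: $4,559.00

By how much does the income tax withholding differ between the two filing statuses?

Income Tax (Category I): taxable = $4,559.00
  $316.20 + 19.45% × ($4,559.00 − $3,800.00) = $316.20 + 19.45% × $759.00 = $463.83
Income Tax (Category II): taxable = $4,559.00
  11% × $4,559.00 = $501.49
Difference: |$463.83 − $501.49| = $37.66 (higher under Category II)

$37.66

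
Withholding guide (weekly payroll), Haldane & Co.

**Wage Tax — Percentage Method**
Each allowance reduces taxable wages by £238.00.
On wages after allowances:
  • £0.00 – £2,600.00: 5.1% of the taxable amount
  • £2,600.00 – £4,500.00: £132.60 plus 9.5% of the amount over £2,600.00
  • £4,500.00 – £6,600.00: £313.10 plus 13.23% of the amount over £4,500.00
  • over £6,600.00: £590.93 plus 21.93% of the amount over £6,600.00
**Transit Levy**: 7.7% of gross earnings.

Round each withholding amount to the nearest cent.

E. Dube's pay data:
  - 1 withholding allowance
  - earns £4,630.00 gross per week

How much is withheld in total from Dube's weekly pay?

£659.35

Wage Tax: taxable = £4,630.00 − 1×£238.00 = £4,392.00
  £132.60 + 9.5% × (£4,392.00 − £2,600.00) = £132.60 + 9.5% × £1,792.00 = £302.84
Transit Levy: 7.7% × £4,630.00 = £356.51
Total: £302.84 + £356.51 = £659.35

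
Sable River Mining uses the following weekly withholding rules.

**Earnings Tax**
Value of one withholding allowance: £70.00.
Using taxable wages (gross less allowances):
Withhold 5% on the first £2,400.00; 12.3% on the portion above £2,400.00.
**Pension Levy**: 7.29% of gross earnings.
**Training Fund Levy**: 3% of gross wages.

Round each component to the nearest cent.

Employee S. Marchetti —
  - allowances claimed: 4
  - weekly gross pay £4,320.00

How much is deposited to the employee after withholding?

Earnings Tax: taxable = £4,320.00 − 4×£70.00 = £4,040.00
  £120.00 + 12.3% × (£4,040.00 − £2,400.00) = £120.00 + 12.3% × £1,640.00 = £321.72
Pension Levy: 7.29% × £4,320.00 = £314.93
Training Fund Levy: 3% × £4,320.00 = £129.60
Total withheld: £321.72 + £314.93 + £129.60 = £766.25
Net pay: £4,320.00 − £766.25 = £3,553.75

£3,553.75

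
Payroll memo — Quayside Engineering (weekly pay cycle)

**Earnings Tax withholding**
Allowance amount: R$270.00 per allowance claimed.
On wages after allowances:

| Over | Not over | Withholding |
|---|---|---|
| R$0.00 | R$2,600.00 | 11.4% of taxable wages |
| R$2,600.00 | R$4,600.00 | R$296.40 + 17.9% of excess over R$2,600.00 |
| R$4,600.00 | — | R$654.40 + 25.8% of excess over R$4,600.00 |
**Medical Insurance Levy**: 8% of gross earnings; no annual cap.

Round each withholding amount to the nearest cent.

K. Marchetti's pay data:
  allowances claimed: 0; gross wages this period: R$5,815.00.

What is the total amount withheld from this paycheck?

Earnings Tax: taxable = R$5,815.00
  R$654.40 + 25.8% × (R$5,815.00 − R$4,600.00) = R$654.40 + 25.8% × R$1,215.00 = R$967.87
Medical Insurance Levy: 8% × R$5,815.00 = R$465.20
Total: R$967.87 + R$465.20 = R$1,433.07

R$1,433.07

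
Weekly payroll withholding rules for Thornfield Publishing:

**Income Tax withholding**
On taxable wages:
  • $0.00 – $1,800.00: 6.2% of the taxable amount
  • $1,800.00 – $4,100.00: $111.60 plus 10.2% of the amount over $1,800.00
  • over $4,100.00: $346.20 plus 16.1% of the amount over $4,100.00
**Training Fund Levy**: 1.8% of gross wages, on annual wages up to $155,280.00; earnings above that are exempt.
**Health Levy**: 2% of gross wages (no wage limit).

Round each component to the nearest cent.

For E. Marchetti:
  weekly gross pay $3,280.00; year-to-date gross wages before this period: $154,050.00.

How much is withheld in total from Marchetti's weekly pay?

$350.30

Income Tax: taxable = $3,280.00
  $111.60 + 10.2% × ($3,280.00 − $1,800.00) = $111.60 + 10.2% × $1,480.00 = $262.56
Training Fund Levy: cap $155,280.00 − YTD $154,050.00 = $1,230.00 subject; 1.8% × $1,230.00 = $22.14
Health Levy: 2% × $3,280.00 = $65.60
Total: $262.56 + $22.14 + $65.60 = $350.30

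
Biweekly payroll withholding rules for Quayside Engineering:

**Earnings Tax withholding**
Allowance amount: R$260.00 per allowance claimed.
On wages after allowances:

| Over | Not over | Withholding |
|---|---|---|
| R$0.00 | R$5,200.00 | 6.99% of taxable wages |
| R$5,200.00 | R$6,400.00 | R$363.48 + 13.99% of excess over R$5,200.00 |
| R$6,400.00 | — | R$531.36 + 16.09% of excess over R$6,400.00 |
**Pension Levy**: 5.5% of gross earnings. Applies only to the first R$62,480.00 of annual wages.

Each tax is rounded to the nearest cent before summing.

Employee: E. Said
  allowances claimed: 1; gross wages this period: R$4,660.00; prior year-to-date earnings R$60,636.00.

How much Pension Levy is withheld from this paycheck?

Pension Levy: cap R$62,480.00 − YTD R$60,636.00 = R$1,844.00 subject; 5.5% × R$1,844.00 = R$101.42

R$101.42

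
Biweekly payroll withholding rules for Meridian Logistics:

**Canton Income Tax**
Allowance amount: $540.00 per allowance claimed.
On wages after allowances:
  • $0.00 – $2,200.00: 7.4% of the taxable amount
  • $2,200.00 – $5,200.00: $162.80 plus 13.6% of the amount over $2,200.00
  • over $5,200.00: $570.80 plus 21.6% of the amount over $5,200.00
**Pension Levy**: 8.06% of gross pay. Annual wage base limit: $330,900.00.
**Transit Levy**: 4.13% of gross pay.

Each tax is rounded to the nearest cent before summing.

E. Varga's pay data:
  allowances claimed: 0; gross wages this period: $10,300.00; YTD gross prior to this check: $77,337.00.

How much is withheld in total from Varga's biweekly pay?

$2,927.97

Canton Income Tax: taxable = $10,300.00
  $570.80 + 21.6% × ($10,300.00 − $5,200.00) = $570.80 + 21.6% × $5,100.00 = $1,672.40
Pension Levy: 8.06% × $10,300.00 = $830.18
Transit Levy: 4.13% × $10,300.00 = $425.39
Total: $1,672.40 + $830.18 + $425.39 = $2,927.97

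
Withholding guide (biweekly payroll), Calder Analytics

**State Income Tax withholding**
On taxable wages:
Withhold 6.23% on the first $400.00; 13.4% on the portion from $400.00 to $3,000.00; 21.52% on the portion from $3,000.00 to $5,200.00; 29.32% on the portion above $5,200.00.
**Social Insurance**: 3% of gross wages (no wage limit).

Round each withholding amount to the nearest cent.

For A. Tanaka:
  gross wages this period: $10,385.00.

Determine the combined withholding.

State Income Tax: taxable = $10,385.00
  $846.76 + 29.32% × ($10,385.00 − $5,200.00) = $846.76 + 29.32% × $5,185.00 = $2,367.00
Social Insurance: 3% × $10,385.00 = $311.55
Total: $2,367.00 + $311.55 = $2,678.55

$2,678.55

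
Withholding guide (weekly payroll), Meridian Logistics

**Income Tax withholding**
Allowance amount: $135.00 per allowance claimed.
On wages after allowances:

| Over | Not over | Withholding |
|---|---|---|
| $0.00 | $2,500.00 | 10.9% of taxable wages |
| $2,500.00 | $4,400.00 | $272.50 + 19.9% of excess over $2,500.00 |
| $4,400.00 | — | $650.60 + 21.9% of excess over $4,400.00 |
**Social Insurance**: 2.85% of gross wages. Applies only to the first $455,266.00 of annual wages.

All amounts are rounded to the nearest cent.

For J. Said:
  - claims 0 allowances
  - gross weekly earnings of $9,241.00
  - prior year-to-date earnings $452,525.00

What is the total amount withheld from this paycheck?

$1,788.90

Income Tax: taxable = $9,241.00
  $650.60 + 21.9% × ($9,241.00 − $4,400.00) = $650.60 + 21.9% × $4,841.00 = $1,710.78
Social Insurance: cap $455,266.00 − YTD $452,525.00 = $2,741.00 subject; 2.85% × $2,741.00 = $78.12
Total: $1,710.78 + $78.12 = $1,788.90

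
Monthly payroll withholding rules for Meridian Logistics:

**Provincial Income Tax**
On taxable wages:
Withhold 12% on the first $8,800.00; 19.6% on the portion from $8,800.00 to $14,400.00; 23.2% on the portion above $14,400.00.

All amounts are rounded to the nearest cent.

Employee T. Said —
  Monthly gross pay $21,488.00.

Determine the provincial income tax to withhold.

Provincial Income Tax: taxable = $21,488.00
  $2,153.60 + 23.2% × ($21,488.00 − $14,400.00) = $2,153.60 + 23.2% × $7,088.00 = $3,798.02

$3,798.02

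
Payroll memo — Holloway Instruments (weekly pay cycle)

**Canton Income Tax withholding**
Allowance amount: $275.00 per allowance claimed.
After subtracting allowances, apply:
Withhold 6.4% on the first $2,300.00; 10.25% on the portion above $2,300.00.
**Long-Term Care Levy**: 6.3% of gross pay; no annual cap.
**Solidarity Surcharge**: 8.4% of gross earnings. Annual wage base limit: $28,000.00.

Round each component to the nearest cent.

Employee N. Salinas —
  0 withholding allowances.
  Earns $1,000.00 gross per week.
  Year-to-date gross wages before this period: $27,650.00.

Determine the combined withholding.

$156.40

Canton Income Tax: taxable = $1,000.00
  6.4% × $1,000.00 = $64.00
Long-Term Care Levy: 6.3% × $1,000.00 = $63.00
Solidarity Surcharge: cap $28,000.00 − YTD $27,650.00 = $350.00 subject; 8.4% × $350.00 = $29.40
Total: $64.00 + $63.00 + $29.40 = $156.40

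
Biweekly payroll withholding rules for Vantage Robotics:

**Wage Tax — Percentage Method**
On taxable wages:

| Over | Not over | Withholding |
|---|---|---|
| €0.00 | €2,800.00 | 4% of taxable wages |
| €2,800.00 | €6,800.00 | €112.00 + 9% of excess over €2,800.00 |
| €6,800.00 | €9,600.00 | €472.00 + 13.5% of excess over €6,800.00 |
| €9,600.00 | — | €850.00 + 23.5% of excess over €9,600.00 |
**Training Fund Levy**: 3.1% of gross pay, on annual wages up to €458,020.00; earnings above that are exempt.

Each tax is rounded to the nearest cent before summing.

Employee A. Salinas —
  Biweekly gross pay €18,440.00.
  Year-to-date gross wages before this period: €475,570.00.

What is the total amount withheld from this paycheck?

Wage Tax: taxable = €18,440.00
  €850.00 + 23.5% × (€18,440.00 − €9,600.00) = €850.00 + 23.5% × €8,840.00 = €2,927.40
Training Fund Levy: YTD €475,570.00 ≥ cap €458,020.00 → €0.00
Total: €2,927.40 + €0.00 = €2,927.40

€2,927.40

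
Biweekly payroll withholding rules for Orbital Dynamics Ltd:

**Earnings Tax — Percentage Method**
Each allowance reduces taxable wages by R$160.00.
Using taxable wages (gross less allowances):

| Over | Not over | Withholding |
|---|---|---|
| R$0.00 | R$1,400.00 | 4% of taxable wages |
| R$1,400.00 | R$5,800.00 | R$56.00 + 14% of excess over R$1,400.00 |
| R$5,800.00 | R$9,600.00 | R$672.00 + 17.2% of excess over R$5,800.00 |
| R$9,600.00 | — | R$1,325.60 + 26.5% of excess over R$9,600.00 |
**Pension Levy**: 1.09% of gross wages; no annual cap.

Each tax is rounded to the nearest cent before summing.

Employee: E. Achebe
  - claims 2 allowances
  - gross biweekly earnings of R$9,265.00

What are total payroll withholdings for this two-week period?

Earnings Tax: taxable = R$9,265.00 − 2×R$160.00 = R$8,945.00
  R$672.00 + 17.2% × (R$8,945.00 − R$5,800.00) = R$672.00 + 17.2% × R$3,145.00 = R$1,212.94
Pension Levy: 1.09% × R$9,265.00 = R$100.99
Total: R$1,212.94 + R$100.99 = R$1,313.93

R$1,313.93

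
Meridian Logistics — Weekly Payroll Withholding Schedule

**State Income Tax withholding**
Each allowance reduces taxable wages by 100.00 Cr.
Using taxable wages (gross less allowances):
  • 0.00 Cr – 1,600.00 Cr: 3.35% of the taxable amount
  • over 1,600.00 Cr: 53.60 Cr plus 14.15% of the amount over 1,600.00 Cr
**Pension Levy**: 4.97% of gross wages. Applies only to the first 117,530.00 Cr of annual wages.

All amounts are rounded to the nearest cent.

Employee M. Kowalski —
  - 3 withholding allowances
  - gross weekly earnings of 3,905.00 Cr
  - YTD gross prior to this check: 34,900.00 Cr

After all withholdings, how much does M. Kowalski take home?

State Income Tax: taxable = 3,905.00 Cr − 3×100.00 Cr = 3,605.00 Cr
  53.60 Cr + 14.15% × (3,605.00 Cr − 1,600.00 Cr) = 53.60 Cr + 14.15% × 2,005.00 Cr = 337.31 Cr
Pension Levy: 4.97% × 3,905.00 Cr = 194.08 Cr
Total withheld: 337.31 Cr + 194.08 Cr = 531.39 Cr
Net pay: 3,905.00 Cr − 531.39 Cr = 3,373.61 Cr

3,373.61 Cr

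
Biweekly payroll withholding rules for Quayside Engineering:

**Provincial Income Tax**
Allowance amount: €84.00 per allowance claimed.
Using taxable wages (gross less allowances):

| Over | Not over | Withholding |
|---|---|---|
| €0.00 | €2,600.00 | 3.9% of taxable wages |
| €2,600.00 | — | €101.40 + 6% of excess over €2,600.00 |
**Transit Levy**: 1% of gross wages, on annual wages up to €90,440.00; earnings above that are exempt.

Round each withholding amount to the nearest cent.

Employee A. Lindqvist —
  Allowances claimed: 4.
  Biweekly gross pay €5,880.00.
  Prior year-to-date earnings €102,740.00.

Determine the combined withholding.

€278.04

Provincial Income Tax: taxable = €5,880.00 − 4×€84.00 = €5,544.00
  €101.40 + 6% × (€5,544.00 − €2,600.00) = €101.40 + 6% × €2,944.00 = €278.04
Transit Levy: YTD €102,740.00 ≥ cap €90,440.00 → €0.00
Total: €278.04 + €0.00 = €278.04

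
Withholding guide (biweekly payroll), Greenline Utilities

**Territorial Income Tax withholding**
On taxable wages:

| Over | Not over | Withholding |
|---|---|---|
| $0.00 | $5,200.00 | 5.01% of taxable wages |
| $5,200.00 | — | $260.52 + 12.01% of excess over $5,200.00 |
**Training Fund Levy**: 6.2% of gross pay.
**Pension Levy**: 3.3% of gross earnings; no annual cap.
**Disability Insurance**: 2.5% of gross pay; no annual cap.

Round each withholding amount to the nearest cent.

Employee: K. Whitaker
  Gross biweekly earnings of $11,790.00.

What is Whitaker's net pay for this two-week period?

$9,323.22

Territorial Income Tax: taxable = $11,790.00
  $260.52 + 12.01% × ($11,790.00 − $5,200.00) = $260.52 + 12.01% × $6,590.00 = $1,051.98
Training Fund Levy: 6.2% × $11,790.00 = $730.98
Pension Levy: 3.3% × $11,790.00 = $389.07
Disability Insurance: 2.5% × $11,790.00 = $294.75
Total withheld: $1,051.98 + $730.98 + $389.07 + $294.75 = $2,466.78
Net pay: $11,790.00 − $2,466.78 = $9,323.22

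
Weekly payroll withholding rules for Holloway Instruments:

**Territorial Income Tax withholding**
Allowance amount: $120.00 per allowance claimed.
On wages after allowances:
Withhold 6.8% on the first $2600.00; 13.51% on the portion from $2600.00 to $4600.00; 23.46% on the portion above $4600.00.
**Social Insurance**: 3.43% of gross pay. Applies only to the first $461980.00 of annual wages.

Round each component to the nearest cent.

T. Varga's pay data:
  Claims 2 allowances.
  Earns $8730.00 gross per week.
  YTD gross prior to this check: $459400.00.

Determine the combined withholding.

Territorial Income Tax: taxable = $8730.00 − 2×$120.00 = $8490.00
  $447.00 + 23.46% × ($8490.00 − $4600.00) = $447.00 + 23.46% × $3890.00 = $1359.59
Social Insurance: cap $461980.00 − YTD $459400.00 = $2580.00 subject; 3.43% × $2580.00 = $88.49
Total: $1359.59 + $88.49 = $1448.08

$1448.08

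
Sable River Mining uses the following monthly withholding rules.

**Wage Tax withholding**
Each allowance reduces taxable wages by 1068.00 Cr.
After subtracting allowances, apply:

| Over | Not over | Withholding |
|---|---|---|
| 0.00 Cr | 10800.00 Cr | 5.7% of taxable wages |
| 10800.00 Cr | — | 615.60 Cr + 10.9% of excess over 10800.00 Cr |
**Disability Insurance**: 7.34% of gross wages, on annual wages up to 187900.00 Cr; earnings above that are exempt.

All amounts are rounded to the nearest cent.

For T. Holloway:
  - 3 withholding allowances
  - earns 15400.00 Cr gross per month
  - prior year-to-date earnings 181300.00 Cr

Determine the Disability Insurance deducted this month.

Disability Insurance: cap 187900.00 Cr − YTD 181300.00 Cr = 6600.00 Cr subject; 7.34% × 6600.00 Cr = 484.44 Cr

484.44 Cr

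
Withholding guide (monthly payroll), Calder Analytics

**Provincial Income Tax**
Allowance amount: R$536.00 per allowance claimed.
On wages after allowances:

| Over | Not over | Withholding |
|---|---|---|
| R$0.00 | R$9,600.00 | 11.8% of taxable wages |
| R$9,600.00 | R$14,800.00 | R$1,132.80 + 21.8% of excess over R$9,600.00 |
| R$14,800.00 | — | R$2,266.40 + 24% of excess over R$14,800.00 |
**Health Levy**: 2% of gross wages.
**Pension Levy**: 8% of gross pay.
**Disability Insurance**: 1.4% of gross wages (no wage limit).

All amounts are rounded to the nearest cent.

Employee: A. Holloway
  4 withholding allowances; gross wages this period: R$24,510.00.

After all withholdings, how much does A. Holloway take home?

R$17,633.62

Provincial Income Tax: taxable = R$24,510.00 − 4×R$536.00 = R$22,366.00
  R$2,266.40 + 24% × (R$22,366.00 − R$14,800.00) = R$2,266.40 + 24% × R$7,566.00 = R$4,082.24
Health Levy: 2% × R$24,510.00 = R$490.20
Pension Levy: 8% × R$24,510.00 = R$1,960.80
Disability Insurance: 1.4% × R$24,510.00 = R$343.14
Total withheld: R$4,082.24 + R$490.20 + R$1,960.80 + R$343.14 = R$6,876.38
Net pay: R$24,510.00 − R$6,876.38 = R$17,633.62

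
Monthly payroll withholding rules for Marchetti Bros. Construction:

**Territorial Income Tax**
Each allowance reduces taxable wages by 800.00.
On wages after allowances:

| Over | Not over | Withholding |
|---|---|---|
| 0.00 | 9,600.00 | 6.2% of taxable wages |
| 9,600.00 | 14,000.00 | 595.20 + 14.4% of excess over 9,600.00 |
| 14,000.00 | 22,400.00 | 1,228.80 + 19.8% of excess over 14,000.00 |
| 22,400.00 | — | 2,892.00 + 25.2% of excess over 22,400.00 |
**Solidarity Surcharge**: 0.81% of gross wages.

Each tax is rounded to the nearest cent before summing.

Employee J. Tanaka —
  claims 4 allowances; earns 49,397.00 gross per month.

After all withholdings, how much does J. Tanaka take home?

Territorial Income Tax: taxable = 49,397.00 − 4×800.00 = 46,197.00
  2,892.00 + 25.2% × (46,197.00 − 22,400.00) = 2,892.00 + 25.2% × 23,797.00 = 8,888.84
Solidarity Surcharge: 0.81% × 49,397.00 = 400.12
Total withheld: 8,888.84 + 400.12 = 9,288.96
Net pay: 49,397.00 − 9,288.96 = 40,108.04

40,108.04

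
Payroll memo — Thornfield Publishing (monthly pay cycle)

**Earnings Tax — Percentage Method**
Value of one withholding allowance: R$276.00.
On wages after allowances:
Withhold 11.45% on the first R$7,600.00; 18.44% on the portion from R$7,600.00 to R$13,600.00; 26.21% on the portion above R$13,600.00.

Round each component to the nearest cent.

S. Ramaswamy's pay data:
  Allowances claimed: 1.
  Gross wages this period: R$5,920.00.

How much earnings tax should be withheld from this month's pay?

R$646.24

Earnings Tax: taxable = R$5,920.00 − 1×R$276.00 = R$5,644.00
  11.45% × R$5,644.00 = R$646.24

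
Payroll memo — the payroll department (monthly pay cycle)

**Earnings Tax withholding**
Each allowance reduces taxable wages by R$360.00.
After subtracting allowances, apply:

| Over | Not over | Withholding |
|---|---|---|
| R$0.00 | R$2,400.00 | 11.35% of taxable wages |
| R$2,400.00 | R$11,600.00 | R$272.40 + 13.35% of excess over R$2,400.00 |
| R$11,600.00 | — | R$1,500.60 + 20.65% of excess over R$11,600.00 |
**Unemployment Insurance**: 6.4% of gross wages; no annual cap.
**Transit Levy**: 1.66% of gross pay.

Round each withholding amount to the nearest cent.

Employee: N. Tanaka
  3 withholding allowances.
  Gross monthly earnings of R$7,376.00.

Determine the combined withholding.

R$1,387.02

Earnings Tax: taxable = R$7,376.00 − 3×R$360.00 = R$6,296.00
  R$272.40 + 13.35% × (R$6,296.00 − R$2,400.00) = R$272.40 + 13.35% × R$3,896.00 = R$792.52
Unemployment Insurance: 6.4% × R$7,376.00 = R$472.06
Transit Levy: 1.66% × R$7,376.00 = R$122.44
Total: R$792.52 + R$472.06 + R$122.44 = R$1,387.02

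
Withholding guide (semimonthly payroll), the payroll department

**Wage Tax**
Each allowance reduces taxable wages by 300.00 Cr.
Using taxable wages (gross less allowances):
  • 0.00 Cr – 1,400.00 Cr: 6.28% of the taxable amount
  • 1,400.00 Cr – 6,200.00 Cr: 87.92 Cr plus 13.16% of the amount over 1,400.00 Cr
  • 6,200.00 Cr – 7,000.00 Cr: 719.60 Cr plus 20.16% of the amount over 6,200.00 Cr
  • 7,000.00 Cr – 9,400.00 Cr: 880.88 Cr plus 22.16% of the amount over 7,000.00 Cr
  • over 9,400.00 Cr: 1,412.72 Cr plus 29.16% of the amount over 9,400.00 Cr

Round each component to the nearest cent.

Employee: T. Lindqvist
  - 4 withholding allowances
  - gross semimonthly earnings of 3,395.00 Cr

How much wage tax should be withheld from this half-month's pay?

Wage Tax: taxable = 3,395.00 Cr − 4×300.00 Cr = 2,195.00 Cr
  87.92 Cr + 13.16% × (2,195.00 Cr − 1,400.00 Cr) = 87.92 Cr + 13.16% × 795.00 Cr = 192.54 Cr

192.54 Cr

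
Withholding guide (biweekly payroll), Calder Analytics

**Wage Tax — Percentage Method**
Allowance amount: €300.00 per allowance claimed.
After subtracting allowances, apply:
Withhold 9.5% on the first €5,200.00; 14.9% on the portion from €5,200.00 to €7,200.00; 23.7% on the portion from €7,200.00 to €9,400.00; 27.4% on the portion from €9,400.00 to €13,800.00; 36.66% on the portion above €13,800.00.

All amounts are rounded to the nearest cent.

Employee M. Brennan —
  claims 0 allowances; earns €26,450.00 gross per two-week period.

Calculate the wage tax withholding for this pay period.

Wage Tax: taxable = €26,450.00
  €2,519.00 + 36.66% × (€26,450.00 − €13,800.00) = €2,519.00 + 36.66% × €12,650.00 = €7,156.49

€7,156.49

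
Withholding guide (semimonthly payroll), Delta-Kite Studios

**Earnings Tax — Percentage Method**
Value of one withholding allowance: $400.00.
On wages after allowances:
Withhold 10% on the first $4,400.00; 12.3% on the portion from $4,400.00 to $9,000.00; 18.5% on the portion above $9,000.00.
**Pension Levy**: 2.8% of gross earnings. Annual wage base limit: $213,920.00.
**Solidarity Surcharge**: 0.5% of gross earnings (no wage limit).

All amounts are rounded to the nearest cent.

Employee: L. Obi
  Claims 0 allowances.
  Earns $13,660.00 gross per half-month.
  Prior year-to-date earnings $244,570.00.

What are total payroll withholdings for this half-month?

Earnings Tax: taxable = $13,660.00
  $1,005.80 + 18.5% × ($13,660.00 − $9,000.00) = $1,005.80 + 18.5% × $4,660.00 = $1,867.90
Pension Levy: YTD $244,570.00 ≥ cap $213,920.00 → $0.00
Solidarity Surcharge: 0.5% × $13,660.00 = $68.30
Total: $1,867.90 + $0.00 + $68.30 = $1,936.20

$1,936.20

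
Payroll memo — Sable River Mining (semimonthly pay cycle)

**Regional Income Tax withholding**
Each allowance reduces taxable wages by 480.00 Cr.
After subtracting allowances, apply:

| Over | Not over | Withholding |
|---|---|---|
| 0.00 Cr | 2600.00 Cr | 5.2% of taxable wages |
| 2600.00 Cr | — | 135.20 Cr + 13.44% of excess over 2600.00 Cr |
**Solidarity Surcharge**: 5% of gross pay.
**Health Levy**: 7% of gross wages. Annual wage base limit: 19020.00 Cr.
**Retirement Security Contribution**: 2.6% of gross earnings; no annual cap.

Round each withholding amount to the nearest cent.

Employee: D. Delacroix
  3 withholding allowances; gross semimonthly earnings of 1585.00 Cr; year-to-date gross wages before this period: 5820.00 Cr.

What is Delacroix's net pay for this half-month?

Regional Income Tax: taxable = 1585.00 Cr − 3×480.00 Cr = 145.00 Cr
  5.2% × 145.00 Cr = 7.54 Cr
Solidarity Surcharge: 5% × 1585.00 Cr = 79.25 Cr
Health Levy: 7% × 1585.00 Cr = 110.95 Cr
Retirement Security Contribution: 2.6% × 1585.00 Cr = 41.21 Cr
Total withheld: 7.54 Cr + 79.25 Cr + 110.95 Cr + 41.21 Cr = 238.95 Cr
Net pay: 1585.00 Cr − 238.95 Cr = 1346.05 Cr

1346.05 Cr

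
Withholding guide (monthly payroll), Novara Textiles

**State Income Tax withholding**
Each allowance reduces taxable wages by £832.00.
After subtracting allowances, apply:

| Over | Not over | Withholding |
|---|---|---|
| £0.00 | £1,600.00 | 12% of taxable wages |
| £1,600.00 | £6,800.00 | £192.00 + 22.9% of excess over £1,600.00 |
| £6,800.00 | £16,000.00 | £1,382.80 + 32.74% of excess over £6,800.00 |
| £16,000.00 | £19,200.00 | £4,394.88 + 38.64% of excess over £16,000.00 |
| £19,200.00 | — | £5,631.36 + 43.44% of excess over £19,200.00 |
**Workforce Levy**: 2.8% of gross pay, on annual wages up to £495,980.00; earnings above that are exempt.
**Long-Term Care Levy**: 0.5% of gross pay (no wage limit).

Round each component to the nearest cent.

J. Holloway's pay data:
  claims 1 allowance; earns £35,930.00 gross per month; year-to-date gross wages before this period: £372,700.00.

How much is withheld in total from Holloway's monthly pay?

State Income Tax: taxable = £35,930.00 − 1×£832.00 = £35,098.00
  £5,631.36 + 43.44% × (£35,098.00 − £19,200.00) = £5,631.36 + 43.44% × £15,898.00 = £12,537.45
Workforce Levy: 2.8% × £35,930.00 = £1,006.04
Long-Term Care Levy: 0.5% × £35,930.00 = £179.65
Total: £12,537.45 + £1,006.04 + £179.65 = £13,723.14

£13,723.14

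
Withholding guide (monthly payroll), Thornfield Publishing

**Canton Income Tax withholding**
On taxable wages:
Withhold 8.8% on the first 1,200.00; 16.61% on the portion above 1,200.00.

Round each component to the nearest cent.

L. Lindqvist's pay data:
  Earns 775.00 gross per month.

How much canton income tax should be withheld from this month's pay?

Canton Income Tax: taxable = 775.00
  8.8% × 775.00 = 68.20

68.20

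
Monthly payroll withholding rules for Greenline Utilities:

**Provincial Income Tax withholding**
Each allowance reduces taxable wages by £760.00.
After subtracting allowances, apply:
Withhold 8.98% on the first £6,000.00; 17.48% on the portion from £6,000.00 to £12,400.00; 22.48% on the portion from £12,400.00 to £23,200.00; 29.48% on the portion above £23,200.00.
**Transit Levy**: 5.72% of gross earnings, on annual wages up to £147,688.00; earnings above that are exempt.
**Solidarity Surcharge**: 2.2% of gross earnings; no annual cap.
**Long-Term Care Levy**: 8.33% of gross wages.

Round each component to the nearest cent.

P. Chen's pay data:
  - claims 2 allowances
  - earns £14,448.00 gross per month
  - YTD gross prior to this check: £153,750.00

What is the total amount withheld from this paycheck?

Provincial Income Tax: taxable = £14,448.00 − 2×£760.00 = £12,928.00
  £1,657.52 + 22.48% × (£12,928.00 − £12,400.00) = £1,657.52 + 22.48% × £528.00 = £1,776.21
Transit Levy: YTD £153,750.00 ≥ cap £147,688.00 → £0.00
Solidarity Surcharge: 2.2% × £14,448.00 = £317.86
Long-Term Care Levy: 8.33% × £14,448.00 = £1,203.52
Total: £1,776.21 + £0.00 + £317.86 + £1,203.52 = £3,297.59

£3,297.59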